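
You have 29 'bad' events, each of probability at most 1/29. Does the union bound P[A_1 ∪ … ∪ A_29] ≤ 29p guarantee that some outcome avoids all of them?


Union bound: P[∪_{i=1}^{29} A_i] ≤ Σ_i P[A_i] ≤ 29·p = 29·(1/29) = 1.
Numerically: 1 ≈ 1.0000.
Is 1 < 1? NO.
Since the bound 1 is ≥ 1, the union bound is uninformative here; it does NOT by itself certify existence.

29·p = 1 ≈ 1.0000; existence NOT certified by the union bound.


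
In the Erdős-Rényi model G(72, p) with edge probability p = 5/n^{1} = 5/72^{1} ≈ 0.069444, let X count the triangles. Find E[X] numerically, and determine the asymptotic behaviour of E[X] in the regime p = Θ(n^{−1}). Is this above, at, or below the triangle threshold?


Number of potential triangles: C(72, 3) = 59640.
Each occurs with probability p³ ≈ (0.069444)³ ≈ 3.3489798e-04.
By linearity: E[X] = C(72, 3)·p³ ≈ 59640 · 3.3489798e-04 ≈ 19.97332.
Here α = 1, so p = 5/n is exactly at the triangle threshold p ~ 1/n. Asymptotically E[X] → c³/6 = 5³/6 = 125/6 ≈ 20.83333, a bounded constant. In this regime the triangle count is asymptotically Poisson(c³/6).

E[X] ≈ 19.97332; in regime p = Θ(1/n^{1}) E[X] stays bounded (at the triangle threshold p ~ 1/n).


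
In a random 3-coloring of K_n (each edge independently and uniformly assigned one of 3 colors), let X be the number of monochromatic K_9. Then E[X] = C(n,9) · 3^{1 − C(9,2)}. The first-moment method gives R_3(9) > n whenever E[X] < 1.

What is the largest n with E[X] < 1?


We need C(n, 9) · 3^{1 − 36} < 1, i.e. C(n, 9) < 3^{36 − 1} = 50031545098999707.
Check values of n near the boundary:
  n = 300: C(300, 9) = 48052241692154700; 48052241692154700 < 50031545098999707? YES
  n = 301: C(301, 9) = 49533303936090975; 49533303936090975 < 50031545098999707? YES
  n = 302: C(302, 9) = 51054804739588650; 51054804739588650 < 50031545098999707? NO
  n = 303: C(303, 9) = 52617706925494425; 52617706925494425 < 50031545098999707? NO
  n = 304: C(304, 9) = 54222992899492560; 54222992899492560 < 50031545098999707? NO
The largest n with C(n, 9) < 50031545098999707 is n = 301 (where E[X] = 16511101312030325/16677181699666569 ≈ 0.990). Hence R_3(9) > 301, i.e. R_3(9) ≥ 302.

Largest n = 301; hence R_3(9) > 301.


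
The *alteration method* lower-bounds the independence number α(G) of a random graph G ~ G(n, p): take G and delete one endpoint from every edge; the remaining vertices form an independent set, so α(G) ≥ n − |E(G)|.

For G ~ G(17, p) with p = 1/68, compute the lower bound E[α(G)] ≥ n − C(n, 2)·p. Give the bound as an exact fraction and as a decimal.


E[|E(G)|] = C(17, 2)·p = 136 · (1/68) = 2.
E[α(G)] ≥ n − E[|E(G)|] = 17 − 2 = 15.
Numerically: ≈ 15.0000.
(This is only a lower bound; the true E[α(G)] may be larger.)

E[α(G)] ≥ 15 ≈ 15.0000.


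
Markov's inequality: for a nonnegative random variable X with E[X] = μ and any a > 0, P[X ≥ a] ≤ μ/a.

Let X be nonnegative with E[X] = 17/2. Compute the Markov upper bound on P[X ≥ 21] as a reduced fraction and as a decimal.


μ = E[X] = 17/2, a = 21.
Markov: P[X ≥ 21] ≤ μ/a = (17/2)/21 = 17/42.
Numerically: ≈ 0.404762.
(Since a = 21 > μ = 8.500000, the bound 17/42 is < 1 and informative.)

P[X ≥ 21] ≤ 17/42 ≈ 0.404762.


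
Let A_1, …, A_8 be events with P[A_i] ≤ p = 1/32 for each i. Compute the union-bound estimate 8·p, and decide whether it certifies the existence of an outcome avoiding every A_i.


Union bound: P[∪_{i=1}^{8} A_i] ≤ Σ_i P[A_i] ≤ 8·p = 8·(1/32) = 1/4.
Numerically: 1/4 ≈ 0.250.
Is 1/4 < 1? YES.
Since P[∪ A_i] ≤ 1/4 < 1, the complement has P[∩ A_i^c] ≥ 1 − 1/4 = 3/4 > 0, so some outcome avoids every A_i.

8·p = 1/4 ≈ 0.250; existence CERTIFIED by the union bound.


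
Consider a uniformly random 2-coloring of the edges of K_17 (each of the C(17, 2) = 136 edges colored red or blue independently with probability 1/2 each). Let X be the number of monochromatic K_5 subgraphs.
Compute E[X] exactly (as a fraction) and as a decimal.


Let X = Σ_S X_S over the C(17, 5) = 6188 subsets S of size 5, where X_S = 1 if the K_5 on S is monochromatic.
For a fixed S, the K_5 on S has C(5, 2) = 10 edges. P[all 10 edges red] = (1/2)^10, and likewise for blue, so P[monochromatic] = 2·(1/2)^10 = 2^{1 − 10} = 1/512.
By linearity: E[X] = C(17, 5) · 2^{1 − 10} = 6188 · 1/512 = 1547/128.
Numerically: E[X] ≈ 12.085938.

E[X] = C(17,5)·2^(1−C(5,2)) = 1547/128 ≈ 12.085938.


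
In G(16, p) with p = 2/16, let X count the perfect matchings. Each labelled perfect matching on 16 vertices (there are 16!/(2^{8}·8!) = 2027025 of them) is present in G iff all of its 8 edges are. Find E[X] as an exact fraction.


K_16 has 16!/(2^{8}·8!) = 2027025 labelled perfect matchings.
For each such perfect matching H, let X_H = 1 if all 8 edges of H are present in G. Then P[X_H = 1] = p^{8} = (1/8)^{8} = 1/16777216.
By linearity: E[X] = Σ_H E[X_H] = 2027025 · p^{8} = 2027025 · 1/16777216 = 2027025/16777216.
Numerically: E[X] ≈ 0.12082.

E[X] = 2027025 · (1/8)^{8} = 2027025/16777216 ≈ 0.12082.


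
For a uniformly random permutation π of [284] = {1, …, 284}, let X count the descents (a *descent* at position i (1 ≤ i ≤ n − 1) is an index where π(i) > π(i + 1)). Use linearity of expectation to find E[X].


Write X = Σ X_I over i = 1, …, 283, with X_I the indicator of one descent.
There are 283 indicators.
For each fixed i, the pair (π(i), π(i+1)) is a uniformly random ordered pair of distinct values from {1, …, 284}; by symmetry P[π(i) > π(i+1)] = 1/2.
By linearity: E[X] = 283 · (1/2) = (284 − 1) · (1/2) = 283/2 ≈ 141.500.

E[X] = 283/2 = 141.500.


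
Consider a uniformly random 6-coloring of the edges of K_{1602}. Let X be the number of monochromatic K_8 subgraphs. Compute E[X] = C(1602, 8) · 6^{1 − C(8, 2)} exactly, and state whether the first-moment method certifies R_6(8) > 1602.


E[X] = C(1602, 8) · 6^{1 − 28} = 1057248389245018627800 · 6^{−27} = 1057248389245018627800/1023490369077469249536.
As a reduced fraction: E[X] = 14684005406180814275/14215144014964850688 ≈ 1.0329832.
Is E[X] < 1? NO.
Since E[X] ≥ 1, the first-moment bound is inconclusive at n = 1602; it does NOT by itself certify R_6(8) > 1602.

E[X] = 14684005406180814275/14215144014964850688 ≈ 1.0329832; E[X] ≥ 1; first-moment method inconclusive here.


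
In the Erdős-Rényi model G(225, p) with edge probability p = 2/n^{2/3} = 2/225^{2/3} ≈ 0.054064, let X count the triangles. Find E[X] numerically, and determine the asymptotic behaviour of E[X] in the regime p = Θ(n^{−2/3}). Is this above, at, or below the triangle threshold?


Number of potential triangles: C(225, 3) = 1873200.
Each occurs with probability p³ ≈ (0.054064)³ ≈ 1.5802469e-04.
By linearity: E[X] = C(225, 3)·p³ ≈ 1873200 · 1.5802469e-04 ≈ 296.01185.
Since α = 2/3 < 1, p = c/n^{2/3} ≫ 1/n is above the triangle threshold p ~ 1/n. Asymptotically E[X] ~ (c³/6)·n^{3(1−α)} = (2³/6)·n^{1} → ∞; triangles are abundant w.h.p.

E[X] ≈ 296.01185; in regime p = Θ(1/n^{2/3}) E[X] diverges (above the triangle threshold p ~ 1/n).


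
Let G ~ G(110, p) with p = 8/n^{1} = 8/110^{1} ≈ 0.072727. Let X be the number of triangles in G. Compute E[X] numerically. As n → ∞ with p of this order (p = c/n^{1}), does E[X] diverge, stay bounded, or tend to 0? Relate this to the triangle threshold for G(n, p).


Number of potential triangles: C(110, 3) = 215820.
Each occurs with probability p³ ≈ (0.072727)³ ≈ 3.8467318e-04.
By linearity: E[X] = C(110, 3)·p³ ≈ 215820 · 3.8467318e-04 ≈ 83.02017.
Here α = 1, so p = 8/n is exactly at the triangle threshold p ~ 1/n. Asymptotically E[X] → c³/6 = 8³/6 = 256/3 ≈ 85.33333, a bounded constant. In this regime the triangle count is asymptotically Poisson(c³/6).

E[X] ≈ 83.02017; in regime p = Θ(1/n^{1}) E[X] stays bounded (at the triangle threshold p ~ 1/n).


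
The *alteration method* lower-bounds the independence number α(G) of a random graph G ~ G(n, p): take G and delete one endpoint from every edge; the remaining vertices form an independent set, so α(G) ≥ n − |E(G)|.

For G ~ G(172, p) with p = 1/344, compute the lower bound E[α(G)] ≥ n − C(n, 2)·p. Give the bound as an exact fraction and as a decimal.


E[|E(G)|] = C(172, 2)·p = 14706 · (1/344) = 171/4.
E[α(G)] ≥ n − E[|E(G)|] = 172 − 171/4 = 517/4.
Numerically: ≈ 129.2500.
(This is only a lower bound; the true E[α(G)] may be larger.)

E[α(G)] ≥ 517/4 ≈ 129.2500.


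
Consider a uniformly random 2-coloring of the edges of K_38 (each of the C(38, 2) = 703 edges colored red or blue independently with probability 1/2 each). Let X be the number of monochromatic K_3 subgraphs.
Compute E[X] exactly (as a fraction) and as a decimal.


Let X = Σ_S X_S over the C(38, 3) = 8436 subsets S of size 3, where X_S = 1 if the K_3 on S is monochromatic.
For a fixed S, the K_3 on S has C(3, 2) = 3 edges. P[all 3 edges red] = (1/2)^3, and likewise for blue, so P[monochromatic] = 2·(1/2)^3 = 2^{1 − 3} = 1/4.
Summing: E[X] = C(38, 3) · 2^{1 − 3} = 8436 · 1/4 = 2109.
Numerically: E[X] ≈ 2109.000000.

E[X] = C(38,3)·2^(1−C(3,2)) = 2109 ≈ 2109.000000.


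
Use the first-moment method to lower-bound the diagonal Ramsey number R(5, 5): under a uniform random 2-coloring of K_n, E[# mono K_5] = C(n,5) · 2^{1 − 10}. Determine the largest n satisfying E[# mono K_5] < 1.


We need C(n, 5) · 2^{1 − 10} < 1, i.e. C(n, 5) < 2^{10 − 1} = 512.
Check values of n near the boundary:
  n = 10: C(10, 5) = 252; 252 < 512? YES
  n = 11: C(11, 5) = 462; 462 < 512? YES
  n = 12: C(12, 5) = 792; 792 < 512? NO
The largest n with C(n, 5) < 512 is n = 11 (where E[X] = 231/256 ≈ 0.90234). Hence R(5, 5) > 11, i.e. R(5, 5) ≥ 12.

Largest n = 11; hence R(5, 5) > 11.


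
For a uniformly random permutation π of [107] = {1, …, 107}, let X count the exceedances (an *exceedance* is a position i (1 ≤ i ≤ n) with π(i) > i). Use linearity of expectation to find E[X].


Write X = Σ_{i=1}^{107} X_i, where X_i = 1_{π(i) > i}.
For each fixed i, π(i) is uniform over {1, …, 107} (marginal of a uniform permutation), so P[π(i) > i] = (n − i)/n. Summing: Σ_{i=1}^{107} (n − i)/n = (0 + 1 + … + 106)/107 = 107(107 − 1)/(2·107) = (107 − 1)/2.
Hence E[X] = Σ_{i=1}^{107} (107 − i)/107 = 53 ≈ 53.0000.

E[X] = 53 = 53.0000.


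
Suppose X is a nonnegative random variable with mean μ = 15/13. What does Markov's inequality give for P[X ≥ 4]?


μ = E[X] = 15/13, a = 4.
Markov: P[X ≥ 4] ≤ μ/a = (15/13)/4 = 15/52.
Numerically: ≈ 0.288462.
(Since a = 4 > μ = 1.153846, the bound 15/52 is < 1 and informative.)

P[X ≥ 4] ≤ 15/52 ≈ 0.288462.


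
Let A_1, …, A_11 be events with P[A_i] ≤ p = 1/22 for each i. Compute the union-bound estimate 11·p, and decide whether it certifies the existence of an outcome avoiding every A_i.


Union bound: P[∪_{i=1}^{11} A_i] ≤ Σ_i P[A_i] ≤ 11·p = 11·(1/22) = 1/2.
Numerically: 1/2 ≈ 0.500000.
Is 1/2 < 1? YES.
Since P[∪ A_i] ≤ 1/2 < 1, the complement has P[∩ A_i^c] ≥ 1 − 1/2 = 1/2 > 0, so some outcome avoids every A_i.

11·p = 1/2 ≈ 0.500000; existence CERTIFIED by the union bound.


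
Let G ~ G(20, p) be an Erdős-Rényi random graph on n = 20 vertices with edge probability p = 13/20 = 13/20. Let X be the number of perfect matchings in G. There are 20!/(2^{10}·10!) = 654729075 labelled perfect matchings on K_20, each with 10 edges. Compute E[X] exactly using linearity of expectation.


K_20 has 20!/(2^{10}·10!) = 654729075 labelled perfect matchings.
For each such perfect matching H, let X_H = 1 if all 10 edges of H are present in G. Then P[X_H = 1] = p^{10} = (13/20)^{10} = 137858491849/10240000000000.
By linearity: E[X] = Σ_H E[X_H] = 654729075 · p^{10} = 654729075 · 137858491849/10240000000000 = 3610398513967632387/409600000000.
Numerically: E[X] ≈ 8.81e+06.

E[X] = 654729075 · (13/20)^{10} = 3610398513967632387/409600000000 ≈ 8.81e+06.


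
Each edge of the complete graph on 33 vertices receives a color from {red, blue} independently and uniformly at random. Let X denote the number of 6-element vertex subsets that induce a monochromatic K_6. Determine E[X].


Let X = Σ_S X_S over the C(33, 6) = 1107568 subsets S of size 6, where X_S = 1 if the K_6 on S is monochromatic.
For a fixed S, the K_6 on S has C(6, 2) = 15 edges. P[all 15 edges red] = (1/2)^15, and likewise for blue, so P[monochromatic] = 2·(1/2)^15 = 2^{1 − 15} = 1/16384.
By linearity of expectation: E[X] = C(33, 6) · 2^{1 − 15} = 1107568 · 1/16384 = 69223/1024.
Numerically: E[X] ≈ 67.6006.

E[X] = C(33,6)·2^(1−C(6,2)) = 69223/1024 ≈ 67.6006.


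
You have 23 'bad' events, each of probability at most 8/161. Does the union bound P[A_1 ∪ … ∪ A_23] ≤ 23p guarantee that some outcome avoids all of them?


Union bound: P[∪_{i=1}^{23} A_i] ≤ Σ_i P[A_i] ≤ 23·p = 23·(8/161) = 8/7.
Numerically: 8/7 ≈ 1.142857.
Is 8/7 < 1? NO.
Since the bound 8/7 is ≥ 1, the union bound is uninformative here; it does NOT by itself certify existence.

23·p = 8/7 ≈ 1.142857; existence NOT certified by the union bound.


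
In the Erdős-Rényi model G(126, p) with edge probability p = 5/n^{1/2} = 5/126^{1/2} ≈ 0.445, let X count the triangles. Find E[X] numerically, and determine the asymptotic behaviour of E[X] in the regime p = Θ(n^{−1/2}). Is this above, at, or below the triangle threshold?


Number of potential triangles: C(126, 3) = 325500.
Each occurs with probability p³ ≈ (0.445)³ ≈ 8.83800e-02.
By linearity: E[X] = C(126, 3)·p³ ≈ 325500 · 8.83800e-02 ≈ 28767.703.
Since α = 1/2 < 1, p = c/n^{1/2} ≫ 1/n is above the triangle threshold p ~ 1/n. Asymptotically E[X] ~ (c³/6)·n^{3(1−α)} = (5³/6)·n^{1.5} → ∞; triangles are abundant w.h.p.

E[X] ≈ 28767.703; in regime p = Θ(1/n^{1/2}) E[X] diverges (above the triangle threshold p ~ 1/n).


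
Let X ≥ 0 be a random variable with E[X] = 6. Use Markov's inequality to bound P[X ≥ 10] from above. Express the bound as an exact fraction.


μ = E[X] = 6, a = 10.
Markov: P[X ≥ 10] ≤ μ/a = (6)/10 = 3/5.
Numerically: ≈ 0.6000.
(Since a = 10 > μ = 6.0000, the bound 3/5 is < 1 and informative.)

P[X ≥ 10] ≤ 3/5 ≈ 0.6000.


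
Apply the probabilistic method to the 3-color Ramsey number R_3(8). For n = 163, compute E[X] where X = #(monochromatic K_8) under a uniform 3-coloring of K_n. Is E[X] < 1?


E[X] = C(163, 8) · 3^{1 − 28} = 10380216608892 · 3^{−27} = 10380216608892/7625597484987.
As a reduced fraction: E[X] = 128150822332/94143178827 ≈ 1.3612332.
Is E[X] < 1? NO.
Since E[X] ≥ 1, the first-moment bound is inconclusive at n = 163; it does NOT by itself certify R_3(8) > 163.

E[X] = 128150822332/94143178827 ≈ 1.3612332; E[X] ≥ 1; first-moment method inconclusive here.


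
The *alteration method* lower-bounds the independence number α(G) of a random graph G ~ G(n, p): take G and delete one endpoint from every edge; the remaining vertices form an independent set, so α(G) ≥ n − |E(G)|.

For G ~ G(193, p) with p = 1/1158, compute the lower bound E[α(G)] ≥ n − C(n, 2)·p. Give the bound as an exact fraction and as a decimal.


E[|E(G)|] = C(193, 2)·p = 18528 · (1/1158) = 16.
E[α(G)] ≥ n − E[|E(G)|] = 193 − 16 = 177.
Numerically: ≈ 177.00000.
(This is only a lower bound; the true E[α(G)] may be larger.)

E[α(G)] ≥ 177 ≈ 177.00000.


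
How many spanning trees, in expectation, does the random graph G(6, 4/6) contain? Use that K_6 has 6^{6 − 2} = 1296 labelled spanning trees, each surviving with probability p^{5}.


K_6 has 6^{6 − 2} = 1296 labelled spanning trees.
For each such spanning tree H, let X_H = 1 if all 5 edges of H are present in G. Then P[X_H = 1] = p^{5} = (2/3)^{5} = 32/243.
Summing the indicators: E[X] = Σ_H E[X_H] = 1296 · p^{5} = 1296 · 32/243 = 512/3.
Numerically: E[X] ≈ 170.667.

E[X] = 1296 · (2/3)^{5} = 512/3 ≈ 170.667.


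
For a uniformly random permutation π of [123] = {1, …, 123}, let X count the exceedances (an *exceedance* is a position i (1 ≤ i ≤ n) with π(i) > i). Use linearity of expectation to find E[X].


Write X = Σ_{i=1}^{123} X_i, where X_i = 1_{π(i) > i}.
For each fixed i, π(i) is uniform over {1, …, 123} (marginal of a uniform permutation), so P[π(i) > i] = (n − i)/n. Summing: Σ_{i=1}^{123} (n − i)/n = (0 + 1 + … + 122)/123 = 123(123 − 1)/(2·123) = (123 − 1)/2.
Hence E[X] = Σ_{i=1}^{123} (123 − i)/123 = 61 ≈ 61.0000.

E[X] = 61 = 61.0000.


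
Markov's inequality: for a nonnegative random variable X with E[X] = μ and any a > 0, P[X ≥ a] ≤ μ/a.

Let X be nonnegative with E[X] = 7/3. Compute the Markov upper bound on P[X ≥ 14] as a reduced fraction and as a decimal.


μ = E[X] = 7/3, a = 14.
Markov: P[X ≥ 14] ≤ μ/a = (7/3)/14 = 1/6.
Numerically: ≈ 0.167.
(Since a = 14 > μ = 2.333, the bound 1/6 is < 1 and informative.)

P[X ≥ 14] ≤ 1/6 ≈ 0.167.


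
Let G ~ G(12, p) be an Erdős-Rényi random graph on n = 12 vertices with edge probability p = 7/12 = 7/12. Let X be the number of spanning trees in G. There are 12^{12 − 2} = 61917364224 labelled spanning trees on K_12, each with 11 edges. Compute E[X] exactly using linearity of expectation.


K_12 has 12^{12 − 2} = 61917364224 labelled spanning trees.
For each such spanning tree H, let X_H = 1 if all 11 edges of H are present in G. Then P[X_H = 1] = p^{11} = (7/12)^{11} = 1977326743/743008370688.
By linearity of expectation: E[X] = Σ_H E[X_H] = 61917364224 · p^{11} = 61917364224 · 1977326743/743008370688 = 1977326743/12.
Numerically: E[X] ≈ 1.64777e+08.

E[X] = 61917364224 · (7/12)^{11} = 1977326743/12 ≈ 1.64777e+08.


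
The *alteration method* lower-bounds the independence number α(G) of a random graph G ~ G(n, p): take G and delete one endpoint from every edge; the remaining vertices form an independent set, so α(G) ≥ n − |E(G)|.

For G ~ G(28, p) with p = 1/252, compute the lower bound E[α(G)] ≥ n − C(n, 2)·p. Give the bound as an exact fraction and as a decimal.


E[|E(G)|] = C(28, 2)·p = 378 · (1/252) = 3/2.
E[α(G)] ≥ n − E[|E(G)|] = 28 − 3/2 = 53/2.
Numerically: ≈ 26.50000.
(This is only a lower bound; the true E[α(G)] may be larger.)

E[α(G)] ≥ 53/2 ≈ 26.50000.


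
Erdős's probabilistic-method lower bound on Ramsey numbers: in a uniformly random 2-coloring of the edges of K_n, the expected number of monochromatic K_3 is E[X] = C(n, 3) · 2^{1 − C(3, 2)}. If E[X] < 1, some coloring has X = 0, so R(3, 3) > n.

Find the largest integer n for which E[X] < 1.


We need C(n, 3) · 2^{1 − 3} < 1, i.e. C(n, 3) < 2^{3 − 1} = 4.
Check values of n near the boundary:
  n = 3: C(3, 3) = 1; 1 < 4? YES
  n = 4: C(4, 3) = 4; 4 < 4? NO
  n = 5: C(5, 3) = 10; 10 < 4? NO
  n = 6: C(6, 3) = 20; 20 < 4? NO
The largest n with C(n, 3) < 4 is n = 3 (where E[X] = 1/4 ≈ 0.2500). Hence R(3, 3) > 3, i.e. R(3, 3) ≥ 4.

Largest n = 3; hence R(3, 3) > 3.


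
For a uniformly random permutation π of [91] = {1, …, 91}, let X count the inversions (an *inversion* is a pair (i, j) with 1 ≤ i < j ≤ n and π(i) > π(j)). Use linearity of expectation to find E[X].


Write X = Σ X_I over the C(91, 2) = 4095 pairs i < j, with X_I the indicator of one inversion.
There are 4095 indicators.
For each fixed pair i < j, the values π(i) and π(j) are two distinct elements of {1, …, 91} in uniformly random order; by symmetry P[π(i) > π(j)] = 1/2.
By linearity: E[X] = 4095 · (1/2) = C(91, 2) · (1/2) = 4095/2 = 4095/2 ≈ 2047.5000.

E[X] = 4095/2 = 2047.5000.


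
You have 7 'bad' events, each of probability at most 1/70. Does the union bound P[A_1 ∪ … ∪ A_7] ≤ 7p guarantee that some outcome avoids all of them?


Union bound: P[∪_{i=1}^{7} A_i] ≤ Σ_i P[A_i] ≤ 7·p = 7·(1/70) = 1/10.
Numerically: 1/10 ≈ 0.1000.
Is 1/10 < 1? YES.
Since P[∪ A_i] ≤ 1/10 < 1, the complement has P[∩ A_i^c] ≥ 1 − 1/10 = 9/10 > 0, so some outcome avoids every A_i.

7·p = 1/10 ≈ 0.1000; existence CERTIFIED by the union bound.


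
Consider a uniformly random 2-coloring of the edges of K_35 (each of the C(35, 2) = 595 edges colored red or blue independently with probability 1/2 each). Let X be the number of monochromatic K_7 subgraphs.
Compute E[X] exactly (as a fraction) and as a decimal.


Let X = Σ_S X_S over the C(35, 7) = 6724520 subsets S of size 7, where X_S = 1 if the K_7 on S is monochromatic.
For a fixed S, the K_7 on S has C(7, 2) = 21 edges. P[all 21 edges red] = (1/2)^21, and likewise for blue, so P[monochromatic] = 2·(1/2)^21 = 2^{1 − 21} = 1/1048576.
By linearity of expectation: E[X] = C(35, 7) · 2^{1 − 21} = 6724520 · 1/1048576 = 840565/131072.
Numerically: E[X] ≈ 6.413.

E[X] = C(35,7)·2^(1−C(7,2)) = 840565/131072 ≈ 6.413.


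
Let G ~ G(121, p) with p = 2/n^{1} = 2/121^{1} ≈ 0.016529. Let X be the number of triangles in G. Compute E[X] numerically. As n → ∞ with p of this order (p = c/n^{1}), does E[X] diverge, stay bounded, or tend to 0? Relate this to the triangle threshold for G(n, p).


Number of potential triangles: C(121, 3) = 287980.
Each occurs with probability p³ ≈ (0.016529)³ ≈ 4.5157914e-06.
By linearity: E[X] = C(121, 3)·p³ ≈ 287980 · 4.5157914e-06 ≈ 1.30046.
Here α = 1, so p = 2/n is exactly at the triangle threshold p ~ 1/n. Asymptotically E[X] → c³/6 = 2³/6 = 4/3 ≈ 1.33333, a bounded constant. In this regime the triangle count is asymptotically Poisson(c³/6).

E[X] ≈ 1.30046; in regime p = Θ(1/n^{1}) E[X] stays bounded (at the triangle threshold p ~ 1/n).


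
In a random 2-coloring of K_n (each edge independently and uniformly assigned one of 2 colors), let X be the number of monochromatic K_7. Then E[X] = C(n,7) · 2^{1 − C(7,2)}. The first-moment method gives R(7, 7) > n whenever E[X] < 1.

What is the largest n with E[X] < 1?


We need C(n, 7) · 2^{1 − 21} < 1, i.e. C(n, 7) < 2^{21 − 1} = 1048576.
Check values of n near the boundary:
  n = 21: C(21, 7) = 116280; 116280 < 1048576? YES
  n = 22: C(22, 7) = 170544; 170544 < 1048576? YES
  n = 23: C(23, 7) = 245157; 245157 < 1048576? YES
  n = 24: C(24, 7) = 346104; 346104 < 1048576? YES
  n = 25: C(25, 7) = 480700; 480700 < 1048576? YES
  n = 26: C(26, 7) = 657800; 657800 < 1048576? YES
  n = 27: C(27, 7) = 888030; 888030 < 1048576? YES
  n = 28: C(28, 7) = 1184040; 1184040 < 1048576? NO
  n = 29: C(29, 7) = 1560780; 1560780 < 1048576? NO
  n = 30: C(30, 7) = 2035800; 2035800 < 1048576? NO
The largest n with C(n, 7) < 1048576 is n = 27 (where E[X] = 444015/524288 ≈ 0.8469). Hence R(7, 7) > 27, i.e. R(7, 7) ≥ 28.

Largest n = 27; hence R(7, 7) > 27.


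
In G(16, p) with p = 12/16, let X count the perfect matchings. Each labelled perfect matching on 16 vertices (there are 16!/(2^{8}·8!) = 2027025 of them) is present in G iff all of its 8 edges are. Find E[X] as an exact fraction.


K_16 has 16!/(2^{8}·8!) = 2027025 labelled perfect matchings.
For each such perfect matching H, let X_H = 1 if all 8 edges of H are present in G. Then P[X_H = 1] = p^{8} = (3/4)^{8} = 6561/65536.
Summing the indicators: E[X] = Σ_H E[X_H] = 2027025 · p^{8} = 2027025 · 6561/65536 = 13299311025/65536.
Numerically: E[X] ≈ 2.029e+05.

E[X] = 2027025 · (3/4)^{8} = 13299311025/65536 ≈ 2.029e+05.


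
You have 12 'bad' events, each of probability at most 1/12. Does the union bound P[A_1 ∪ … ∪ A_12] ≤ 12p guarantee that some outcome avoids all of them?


Union bound: P[∪_{i=1}^{12} A_i] ≤ Σ_i P[A_i] ≤ 12·p = 12·(1/12) = 1.
Numerically: 1 ≈ 1.00000.
Is 1 < 1? NO.
Since the bound 1 is ≥ 1, the union bound is uninformative here; it does NOT by itself certify existence.

12·p = 1 ≈ 1.00000; existence NOT certified by the union bound.


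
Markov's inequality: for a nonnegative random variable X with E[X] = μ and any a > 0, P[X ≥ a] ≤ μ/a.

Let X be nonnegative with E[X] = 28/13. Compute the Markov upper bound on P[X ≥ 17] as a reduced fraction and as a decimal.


μ = E[X] = 28/13, a = 17.
Markov: P[X ≥ 17] ≤ μ/a = (28/13)/17 = 28/221.
Numerically: ≈ 0.127.
(Since a = 17 > μ = 2.154, the bound 28/221 is < 1 and informative.)

P[X ≥ 17] ≤ 28/221 ≈ 0.127.


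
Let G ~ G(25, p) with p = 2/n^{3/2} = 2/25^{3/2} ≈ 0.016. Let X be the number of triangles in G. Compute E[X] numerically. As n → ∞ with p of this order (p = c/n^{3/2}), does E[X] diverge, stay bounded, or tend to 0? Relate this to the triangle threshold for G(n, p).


Number of potential triangles: C(25, 3) = 2300.
Each occurs with probability p³ ≈ (0.016)³ ≈ 4.09600000e-06.
By linearity: E[X] = C(25, 3)·p³ ≈ 2300 · 4.09600000e-06 ≈ 0.009421.
Since α = 3/2 > 1, p = c/n^{3/2} = o(1/n) is below the triangle threshold p ~ 1/n. Asymptotically E[X] ~ (c³/6)·n^{3(1−α)} = (2³/6)·n^{-1.5} → 0, so by Markov's inequality G has no triangles w.h.p.

E[X] ≈ 0.009421; in regime p = Θ(1/n^{3/2}) E[X] tends to 0 (below the triangle threshold p ~ 1/n).


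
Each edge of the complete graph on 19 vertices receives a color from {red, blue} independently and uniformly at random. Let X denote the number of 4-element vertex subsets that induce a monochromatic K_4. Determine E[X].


Let X = Σ_S X_S over the C(19, 4) = 3876 subsets S of size 4, where X_S = 1 if the K_4 on S is monochromatic.
For a fixed S, the K_4 on S has C(4, 2) = 6 edges. P[all 6 edges red] = (1/2)^6, and likewise for blue, so P[monochromatic] = 2·(1/2)^6 = 2^{1 − 6} = 1/32.
By linearity: E[X] = C(19, 4) · 2^{1 − 6} = 3876 · 1/32 = 969/8.
Numerically: E[X] ≈ 121.1250.

E[X] = C(19,4)·2^(1−C(4,2)) = 969/8 ≈ 121.1250.


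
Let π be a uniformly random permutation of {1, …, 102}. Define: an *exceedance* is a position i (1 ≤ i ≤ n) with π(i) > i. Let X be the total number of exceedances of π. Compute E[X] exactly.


Write X = Σ_{i=1}^{102} X_i, where X_i = 1_{π(i) > i}.
For each fixed i, π(i) is uniform over {1, …, 102} (marginal of a uniform permutation), so P[π(i) > i] = (n − i)/n. Summing: Σ_{i=1}^{102} (n − i)/n = (0 + 1 + … + 101)/102 = 102(102 − 1)/(2·102) = (102 − 1)/2.
Hence E[X] = Σ_{i=1}^{102} (102 − i)/102 = 101/2 ≈ 50.500.

E[X] = 101/2 = 50.500.


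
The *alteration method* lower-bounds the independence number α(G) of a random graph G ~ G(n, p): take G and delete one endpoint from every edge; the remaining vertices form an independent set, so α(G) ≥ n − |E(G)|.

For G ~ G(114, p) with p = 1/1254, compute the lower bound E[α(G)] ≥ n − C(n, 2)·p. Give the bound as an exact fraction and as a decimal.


E[|E(G)|] = C(114, 2)·p = 6441 · (1/1254) = 113/22.
E[α(G)] ≥ n − E[|E(G)|] = 114 − 113/22 = 2395/22.
Numerically: ≈ 108.863636.
(This is only a lower bound; the true E[α(G)] may be larger.)

E[α(G)] ≥ 2395/22 ≈ 108.863636.


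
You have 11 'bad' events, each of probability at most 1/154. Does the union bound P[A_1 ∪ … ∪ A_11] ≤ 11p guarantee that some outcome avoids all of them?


Union bound: P[∪_{i=1}^{11} A_i] ≤ Σ_i P[A_i] ≤ 11·p = 11·(1/154) = 1/14.
Numerically: 1/14 ≈ 0.0714.
Is 1/14 < 1? YES.
Since P[∪ A_i] ≤ 1/14 < 1, the complement has P[∩ A_i^c] ≥ 1 − 1/14 = 13/14 > 0, so some outcome avoids every A_i.

11·p = 1/14 ≈ 0.0714; existence CERTIFIED by the union bound.


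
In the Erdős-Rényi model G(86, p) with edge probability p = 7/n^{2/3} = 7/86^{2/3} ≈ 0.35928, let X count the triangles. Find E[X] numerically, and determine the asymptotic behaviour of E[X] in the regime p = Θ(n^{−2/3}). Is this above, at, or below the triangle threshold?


Number of potential triangles: C(86, 3) = 102340.
Each occurs with probability p³ ≈ (0.35928)³ ≈ 4.6376420e-02.
By linearity: E[X] = C(86, 3)·p³ ≈ 102340 · 4.6376420e-02 ≈ 4746.16279.
Since α = 2/3 < 1, p = c/n^{2/3} ≫ 1/n is above the triangle threshold p ~ 1/n. Asymptotically E[X] ~ (c³/6)·n^{3(1−α)} = (7³/6)·n^{1} → ∞; triangles are abundant w.h.p.

E[X] ≈ 4746.16279; in regime p = Θ(1/n^{2/3}) E[X] diverges (above the triangle threshold p ~ 1/n).


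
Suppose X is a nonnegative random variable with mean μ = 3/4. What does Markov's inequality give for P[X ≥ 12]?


μ = E[X] = 3/4, a = 12.
Markov: P[X ≥ 12] ≤ μ/a = (3/4)/12 = 1/16.
Numerically: ≈ 0.06250.
(Since a = 12 > μ = 0.75000, the bound 1/16 is < 1 and informative.)

P[X ≥ 12] ≤ 1/16 ≈ 0.06250.


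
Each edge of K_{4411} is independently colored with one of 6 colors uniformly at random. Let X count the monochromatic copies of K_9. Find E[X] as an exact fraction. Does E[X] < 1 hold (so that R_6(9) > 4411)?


E[X] = C(4411, 9) · 6^{1 − 36} = 1727920475134582415883601405 · 6^{−35} = 1727920475134582415883601405/1719070799748422591028658176.
As a reduced fraction: E[X] = 1727920475134582415883601405/1719070799748422591028658176 ≈ 1.005.
Is E[X] < 1? NO.
Since E[X] ≥ 1, the first-moment bound is inconclusive at n = 4411; it does NOT by itself certify R_6(9) > 4411.

E[X] = 1727920475134582415883601405/1719070799748422591028658176 ≈ 1.005; E[X] ≥ 1; first-moment method inconclusive here.


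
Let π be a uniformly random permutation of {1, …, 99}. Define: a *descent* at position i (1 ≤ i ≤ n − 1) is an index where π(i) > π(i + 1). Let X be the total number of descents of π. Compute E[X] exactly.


Write X = Σ X_I over i = 1, …, 98, with X_I the indicator of one descent.
There are 98 indicators.
For each fixed i, the pair (π(i), π(i+1)) is a uniformly random ordered pair of distinct values from {1, …, 99}; by symmetry P[π(i) > π(i+1)] = 1/2.
By linearity: E[X] = 98 · (1/2) = (99 − 1) · (1/2) = 49 ≈ 49.0000.

E[X] = 49 = 49.0000.


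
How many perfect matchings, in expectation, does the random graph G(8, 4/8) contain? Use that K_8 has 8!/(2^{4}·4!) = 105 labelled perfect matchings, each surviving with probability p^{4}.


K_8 has 8!/(2^{4}·4!) = 105 labelled perfect matchings.
For each such perfect matching H, let X_H = 1 if all 4 edges of H are present in G. Then P[X_H = 1] = p^{4} = (1/2)^{4} = 1/16.
Summing the indicators: E[X] = Σ_H E[X_H] = 105 · p^{4} = 105 · 1/16 = 105/16.
Numerically: E[X] ≈ 6.562.

E[X] = 105 · (1/2)^{4} = 105/16 ≈ 6.562.


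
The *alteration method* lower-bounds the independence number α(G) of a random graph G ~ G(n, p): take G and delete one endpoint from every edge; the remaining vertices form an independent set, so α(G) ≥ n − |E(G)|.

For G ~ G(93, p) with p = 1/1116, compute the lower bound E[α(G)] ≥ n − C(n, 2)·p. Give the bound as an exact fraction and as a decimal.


E[|E(G)|] = C(93, 2)·p = 4278 · (1/1116) = 23/6.
E[α(G)] ≥ n − E[|E(G)|] = 93 − 23/6 = 535/6.
Numerically: ≈ 89.16667.
(This is only a lower bound; the true E[α(G)] may be larger.)

E[α(G)] ≥ 535/6 ≈ 89.16667.


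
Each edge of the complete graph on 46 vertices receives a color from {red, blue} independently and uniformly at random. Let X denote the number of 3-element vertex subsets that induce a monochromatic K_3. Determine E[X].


Let X = Σ_S X_S over the C(46, 3) = 15180 subsets S of size 3, where X_S = 1 if the K_3 on S is monochromatic.
For a fixed S, the K_3 on S has C(3, 2) = 3 edges. P[all 3 edges red] = (1/2)^3, and likewise for blue, so P[monochromatic] = 2·(1/2)^3 = 2^{1 − 3} = 1/4.
Summing: E[X] = C(46, 3) · 2^{1 − 3} = 15180 · 1/4 = 3795.
Numerically: E[X] ≈ 3795.000000.

E[X] = C(46,3)·2^(1−C(3,2)) = 3795 ≈ 3795.000000.


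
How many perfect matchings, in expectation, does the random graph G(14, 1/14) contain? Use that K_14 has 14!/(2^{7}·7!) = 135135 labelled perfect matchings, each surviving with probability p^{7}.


K_14 has 14!/(2^{7}·7!) = 135135 labelled perfect matchings.
For each such perfect matching H, let X_H = 1 if all 7 edges of H are present in G. Then P[X_H = 1] = p^{7} = (1/14)^{7} = 1/105413504.
By linearity: E[X] = Σ_H E[X_H] = 135135 · p^{7} = 135135 · 1/105413504 = 19305/15059072.
Numerically: E[X] ≈ 0.00128.

E[X] = 135135 · (1/14)^{7} = 19305/15059072 ≈ 0.00128.


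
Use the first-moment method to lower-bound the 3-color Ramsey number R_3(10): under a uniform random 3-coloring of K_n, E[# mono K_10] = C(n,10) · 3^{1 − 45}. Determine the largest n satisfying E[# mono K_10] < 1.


We need C(n, 10) · 3^{1 − 45} < 1, i.e. C(n, 10) < 3^{45 − 1} = 984770902183611232881.
Check values of n near the boundary:
  n = 568: C(568, 10) = 889446337783744949208; 889446337783744949208 < 984770902183611232881? YES
  n = 569: C(569, 10) = 905357721286137524328; 905357721286137524328 < 984770902183611232881? YES
  n = 570: C(570, 10) = 921524823451961408691; 921524823451961408691 < 984770902183611232881? YES
  n = 571: C(571, 10) = 937951290893172842001; 937951290893172842001 < 984770902183611232881? YES
  n = 572: C(572, 10) = 954640815642161682606; 954640815642161682606 < 984770902183611232881? YES
  n = 573: C(573, 10) = 971597135635805762226; 971597135635805762226 < 984770902183611232881? YES
  n = 574: C(574, 10) = 988824035203816502691; 988824035203816502691 < 984770902183611232881? NO
The largest n with C(n, 10) < 984770902183611232881 is n = 573 (where E[X] = 35985079097622435638/36472996377170786403 ≈ 0.987). Hence R_3(10) > 573, i.e. R_3(10) ≥ 574.

Largest n = 573; hence R_3(10) > 573.


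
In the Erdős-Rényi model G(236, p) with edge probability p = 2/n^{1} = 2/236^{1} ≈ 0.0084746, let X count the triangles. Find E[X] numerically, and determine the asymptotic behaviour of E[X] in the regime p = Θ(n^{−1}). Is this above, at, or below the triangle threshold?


Number of potential triangles: C(236, 3) = 2162940.
Each occurs with probability p³ ≈ (0.0084746)³ ≈ 6.0863087e-07.
By linearity: E[X] = C(236, 3)·p³ ≈ 2162940 · 6.0863087e-07 ≈ 1.31643.
Here α = 1, so p = 2/n is exactly at the triangle threshold p ~ 1/n. Asymptotically E[X] → c³/6 = 2³/6 = 4/3 ≈ 1.33333, a bounded constant. In this regime the triangle count is asymptotically Poisson(c³/6).

E[X] ≈ 1.31643; in regime p = Θ(1/n^{1}) E[X] stays bounded (at the triangle threshold p ~ 1/n).


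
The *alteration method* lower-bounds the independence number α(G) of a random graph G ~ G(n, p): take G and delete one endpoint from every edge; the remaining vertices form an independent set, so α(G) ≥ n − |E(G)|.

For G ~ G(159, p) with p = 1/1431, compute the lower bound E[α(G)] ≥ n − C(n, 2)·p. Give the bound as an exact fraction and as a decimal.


E[|E(G)|] = C(159, 2)·p = 12561 · (1/1431) = 79/9.
E[α(G)] ≥ n − E[|E(G)|] = 159 − 79/9 = 1352/9.
Numerically: ≈ 150.222.
(This is only a lower bound; the true E[α(G)] may be larger.)

E[α(G)] ≥ 1352/9 ≈ 150.222.


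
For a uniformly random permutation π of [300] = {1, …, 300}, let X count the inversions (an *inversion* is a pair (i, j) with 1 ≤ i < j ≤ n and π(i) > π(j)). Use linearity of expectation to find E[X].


Write X = Σ X_I over the C(300, 2) = 44850 pairs i < j, with X_I the indicator of one inversion.
There are 44850 indicators.
For each fixed pair i < j, the values π(i) and π(j) are two distinct elements of {1, …, 300} in uniformly random order; by symmetry P[π(i) > π(j)] = 1/2.
By linearity: E[X] = 44850 · (1/2) = C(300, 2) · (1/2) = 44850/2 = 22425 ≈ 22425.000.

E[X] = 22425 = 22425.000.


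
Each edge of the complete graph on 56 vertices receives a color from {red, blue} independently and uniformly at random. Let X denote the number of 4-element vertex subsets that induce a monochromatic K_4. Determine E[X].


Let X = Σ_S X_S over the C(56, 4) = 367290 subsets S of size 4, where X_S = 1 if the K_4 on S is monochromatic.
For a fixed S, the K_4 on S has C(4, 2) = 6 edges. P[all 6 edges red] = (1/2)^6, and likewise for blue, so P[monochromatic] = 2·(1/2)^6 = 2^{1 − 6} = 1/32.
By linearity: E[X] = C(56, 4) · 2^{1 − 6} = 367290 · 1/32 = 183645/16.
Numerically: E[X] ≈ 11477.8125.

E[X] = C(56,4)·2^(1−C(4,2)) = 183645/16 ≈ 11477.8125.


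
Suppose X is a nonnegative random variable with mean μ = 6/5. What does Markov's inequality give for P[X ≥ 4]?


μ = E[X] = 6/5, a = 4.
Markov: P[X ≥ 4] ≤ μ/a = (6/5)/4 = 3/10.
Numerically: ≈ 0.300.
(Since a = 4 > μ = 1.200, the bound 3/10 is < 1 and informative.)

P[X ≥ 4] ≤ 3/10 ≈ 0.300.


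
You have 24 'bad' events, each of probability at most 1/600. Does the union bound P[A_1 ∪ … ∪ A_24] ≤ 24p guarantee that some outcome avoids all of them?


Union bound: P[∪_{i=1}^{24} A_i] ≤ Σ_i P[A_i] ≤ 24·p = 24·(1/600) = 1/25.
Numerically: 1/25 ≈ 0.0400000.
Is 1/25 < 1? YES.
Since P[∪ A_i] ≤ 1/25 < 1, the complement has P[∩ A_i^c] ≥ 1 − 1/25 = 24/25 > 0, so some outcome avoids every A_i.

24·p = 1/25 ≈ 0.0400000; existence CERTIFIED by the union bound.


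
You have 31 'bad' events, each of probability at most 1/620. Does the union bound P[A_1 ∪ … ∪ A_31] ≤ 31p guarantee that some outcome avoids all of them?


Union bound: P[∪_{i=1}^{31} A_i] ≤ Σ_i P[A_i] ≤ 31·p = 31·(1/620) = 1/20.
Numerically: 1/20 ≈ 0.050.
Is 1/20 < 1? YES.
Since P[∪ A_i] ≤ 1/20 < 1, the complement has P[∩ A_i^c] ≥ 1 − 1/20 = 19/20 > 0, so some outcome avoids every A_i.

31·p = 1/20 ≈ 0.050; existence CERTIFIED by the union bound.


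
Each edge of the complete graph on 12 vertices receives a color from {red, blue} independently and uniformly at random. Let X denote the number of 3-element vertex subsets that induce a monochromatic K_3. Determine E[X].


Let X = Σ_S X_S over the C(12, 3) = 220 subsets S of size 3, where X_S = 1 if the K_3 on S is monochromatic.
For a fixed S, the K_3 on S has C(3, 2) = 3 edges. P[all 3 edges red] = (1/2)^3, and likewise for blue, so P[monochromatic] = 2·(1/2)^3 = 2^{1 − 3} = 1/4.
By linearity: E[X] = C(12, 3) · 2^{1 − 3} = 220 · 1/4 = 55.
Numerically: E[X] ≈ 55.0000.

E[X] = C(12,3)·2^(1−C(3,2)) = 55 ≈ 55.0000.


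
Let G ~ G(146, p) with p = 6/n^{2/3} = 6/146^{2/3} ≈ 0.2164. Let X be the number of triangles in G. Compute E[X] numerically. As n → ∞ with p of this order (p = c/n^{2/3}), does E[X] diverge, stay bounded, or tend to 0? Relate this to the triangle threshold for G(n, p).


Number of potential triangles: C(146, 3) = 508080.
Each occurs with probability p³ ≈ (0.2164)³ ≈ 1.013323e-02.
By linearity: E[X] = C(146, 3)·p³ ≈ 508080 · 1.013323e-02 ≈ 5148.4932.
Since α = 2/3 < 1, p = c/n^{2/3} ≫ 1/n is above the triangle threshold p ~ 1/n. Asymptotically E[X] ~ (c³/6)·n^{3(1−α)} = (6³/6)·n^{1} → ∞; triangles are abundant w.h.p.

E[X] ≈ 5148.4932; in regime p = Θ(1/n^{2/3}) E[X] diverges (above the triangle threshold p ~ 1/n).


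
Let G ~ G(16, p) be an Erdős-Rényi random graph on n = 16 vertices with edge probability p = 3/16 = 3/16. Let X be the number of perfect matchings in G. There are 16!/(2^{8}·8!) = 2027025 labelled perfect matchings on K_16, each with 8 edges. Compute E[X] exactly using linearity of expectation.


K_16 has 16!/(2^{8}·8!) = 2027025 labelled perfect matchings.
For each such perfect matching H, let X_H = 1 if all 8 edges of H are present in G. Then P[X_H = 1] = p^{8} = (3/16)^{8} = 6561/4294967296.
Summing the indicators: E[X] = Σ_H E[X_H] = 2027025 · p^{8} = 2027025 · 6561/4294967296 = 13299311025/4294967296.
Numerically: E[X] ≈ 3.09649.

E[X] = 2027025 · (3/16)^{8} = 13299311025/4294967296 ≈ 3.09649.


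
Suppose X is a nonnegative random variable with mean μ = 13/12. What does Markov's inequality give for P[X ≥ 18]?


μ = E[X] = 13/12, a = 18.
Markov: P[X ≥ 18] ≤ μ/a = (13/12)/18 = 13/216.
Numerically: ≈ 0.0602.
(Since a = 18 > μ = 1.0833, the bound 13/216 is < 1 and informative.)

P[X ≥ 18] ≤ 13/216 ≈ 0.0602.


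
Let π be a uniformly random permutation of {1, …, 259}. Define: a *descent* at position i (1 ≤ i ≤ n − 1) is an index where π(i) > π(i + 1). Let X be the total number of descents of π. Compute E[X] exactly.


Write X = Σ X_I over i = 1, …, 258, with X_I the indicator of one descent.
There are 258 indicators.
For each fixed i, the pair (π(i), π(i+1)) is a uniformly random ordered pair of distinct values from {1, …, 259}; by symmetry P[π(i) > π(i+1)] = 1/2.
By linearity: E[X] = 258 · (1/2) = (259 − 1) · (1/2) = 129 ≈ 129.00000.

E[X] = 129 = 129.00000.
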